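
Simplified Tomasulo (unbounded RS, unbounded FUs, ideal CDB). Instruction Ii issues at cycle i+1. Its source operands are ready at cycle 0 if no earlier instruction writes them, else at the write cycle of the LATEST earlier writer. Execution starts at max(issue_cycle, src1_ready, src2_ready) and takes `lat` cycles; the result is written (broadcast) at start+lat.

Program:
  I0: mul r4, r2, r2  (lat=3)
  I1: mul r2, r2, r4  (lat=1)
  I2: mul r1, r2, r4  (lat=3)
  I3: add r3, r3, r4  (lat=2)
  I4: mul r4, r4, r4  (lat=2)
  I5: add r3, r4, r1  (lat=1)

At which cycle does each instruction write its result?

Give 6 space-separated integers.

I0 mul r4: issue@1 deps=(None,None) exec_start@1 write@4
I1 mul r2: issue@2 deps=(None,0) exec_start@4 write@5
I2 mul r1: issue@3 deps=(1,0) exec_start@5 write@8
I3 add r3: issue@4 deps=(None,0) exec_start@4 write@6
I4 mul r4: issue@5 deps=(0,0) exec_start@5 write@7
I5 add r3: issue@6 deps=(4,2) exec_start@8 write@9

Answer: 4 5 8 6 7 9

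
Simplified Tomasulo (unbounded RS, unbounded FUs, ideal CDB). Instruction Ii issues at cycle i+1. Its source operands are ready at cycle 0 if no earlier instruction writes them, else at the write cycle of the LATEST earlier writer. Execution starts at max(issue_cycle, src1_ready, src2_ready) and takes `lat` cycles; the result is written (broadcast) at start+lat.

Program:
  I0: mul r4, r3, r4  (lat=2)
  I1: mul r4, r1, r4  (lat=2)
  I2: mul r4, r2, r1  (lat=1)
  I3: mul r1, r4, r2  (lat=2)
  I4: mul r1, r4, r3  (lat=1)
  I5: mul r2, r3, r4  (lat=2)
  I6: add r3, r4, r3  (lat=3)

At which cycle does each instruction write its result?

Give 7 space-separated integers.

Answer: 3 5 4 6 6 8 10

Derivation:
I0 mul r4: issue@1 deps=(None,None) exec_start@1 write@3
I1 mul r4: issue@2 deps=(None,0) exec_start@3 write@5
I2 mul r4: issue@3 deps=(None,None) exec_start@3 write@4
I3 mul r1: issue@4 deps=(2,None) exec_start@4 write@6
I4 mul r1: issue@5 deps=(2,None) exec_start@5 write@6
I5 mul r2: issue@6 deps=(None,2) exec_start@6 write@8
I6 add r3: issue@7 deps=(2,None) exec_start@7 write@10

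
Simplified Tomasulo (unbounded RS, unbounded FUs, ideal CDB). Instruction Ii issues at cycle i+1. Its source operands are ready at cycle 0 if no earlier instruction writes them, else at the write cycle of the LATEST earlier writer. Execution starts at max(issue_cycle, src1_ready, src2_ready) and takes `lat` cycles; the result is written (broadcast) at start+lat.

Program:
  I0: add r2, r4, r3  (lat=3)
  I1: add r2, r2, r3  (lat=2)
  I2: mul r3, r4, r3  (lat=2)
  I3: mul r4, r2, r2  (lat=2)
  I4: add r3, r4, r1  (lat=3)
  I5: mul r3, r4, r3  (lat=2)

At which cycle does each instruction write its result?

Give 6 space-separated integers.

I0 add r2: issue@1 deps=(None,None) exec_start@1 write@4
I1 add r2: issue@2 deps=(0,None) exec_start@4 write@6
I2 mul r3: issue@3 deps=(None,None) exec_start@3 write@5
I3 mul r4: issue@4 deps=(1,1) exec_start@6 write@8
I4 add r3: issue@5 deps=(3,None) exec_start@8 write@11
I5 mul r3: issue@6 deps=(3,4) exec_start@11 write@13

Answer: 4 6 5 8 11 13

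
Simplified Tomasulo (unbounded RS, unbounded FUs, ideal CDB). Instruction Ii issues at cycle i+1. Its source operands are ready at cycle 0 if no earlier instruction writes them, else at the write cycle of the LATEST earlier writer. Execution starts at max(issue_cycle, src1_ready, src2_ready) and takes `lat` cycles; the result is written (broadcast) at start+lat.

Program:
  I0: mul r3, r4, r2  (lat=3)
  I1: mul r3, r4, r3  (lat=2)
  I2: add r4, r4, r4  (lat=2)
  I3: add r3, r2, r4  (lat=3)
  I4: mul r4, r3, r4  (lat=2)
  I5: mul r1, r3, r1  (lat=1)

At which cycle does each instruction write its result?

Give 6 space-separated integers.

I0 mul r3: issue@1 deps=(None,None) exec_start@1 write@4
I1 mul r3: issue@2 deps=(None,0) exec_start@4 write@6
I2 add r4: issue@3 deps=(None,None) exec_start@3 write@5
I3 add r3: issue@4 deps=(None,2) exec_start@5 write@8
I4 mul r4: issue@5 deps=(3,2) exec_start@8 write@10
I5 mul r1: issue@6 deps=(3,None) exec_start@8 write@9

Answer: 4 6 5 8 10 9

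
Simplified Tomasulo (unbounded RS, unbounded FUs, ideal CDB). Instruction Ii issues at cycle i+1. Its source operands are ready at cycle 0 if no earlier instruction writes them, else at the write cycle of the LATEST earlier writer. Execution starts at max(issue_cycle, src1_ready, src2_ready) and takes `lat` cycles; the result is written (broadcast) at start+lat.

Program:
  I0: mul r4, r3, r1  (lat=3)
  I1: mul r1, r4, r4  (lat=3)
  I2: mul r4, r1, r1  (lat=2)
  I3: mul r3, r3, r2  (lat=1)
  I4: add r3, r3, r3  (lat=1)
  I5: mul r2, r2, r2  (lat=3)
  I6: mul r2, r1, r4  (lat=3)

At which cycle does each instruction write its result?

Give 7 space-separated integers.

I0 mul r4: issue@1 deps=(None,None) exec_start@1 write@4
I1 mul r1: issue@2 deps=(0,0) exec_start@4 write@7
I2 mul r4: issue@3 deps=(1,1) exec_start@7 write@9
I3 mul r3: issue@4 deps=(None,None) exec_start@4 write@5
I4 add r3: issue@5 deps=(3,3) exec_start@5 write@6
I5 mul r2: issue@6 deps=(None,None) exec_start@6 write@9
I6 mul r2: issue@7 deps=(1,2) exec_start@9 write@12

Answer: 4 7 9 5 6 9 12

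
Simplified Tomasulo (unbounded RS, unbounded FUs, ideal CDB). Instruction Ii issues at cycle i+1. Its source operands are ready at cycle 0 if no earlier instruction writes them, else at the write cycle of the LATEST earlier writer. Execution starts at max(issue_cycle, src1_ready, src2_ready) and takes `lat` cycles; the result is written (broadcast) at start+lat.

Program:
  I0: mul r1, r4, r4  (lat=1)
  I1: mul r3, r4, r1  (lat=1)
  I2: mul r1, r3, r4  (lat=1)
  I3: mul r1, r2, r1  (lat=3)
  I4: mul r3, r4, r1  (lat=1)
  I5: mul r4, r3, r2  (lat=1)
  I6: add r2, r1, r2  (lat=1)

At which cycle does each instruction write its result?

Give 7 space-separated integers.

Answer: 2 3 4 7 8 9 8

Derivation:
I0 mul r1: issue@1 deps=(None,None) exec_start@1 write@2
I1 mul r3: issue@2 deps=(None,0) exec_start@2 write@3
I2 mul r1: issue@3 deps=(1,None) exec_start@3 write@4
I3 mul r1: issue@4 deps=(None,2) exec_start@4 write@7
I4 mul r3: issue@5 deps=(None,3) exec_start@7 write@8
I5 mul r4: issue@6 deps=(4,None) exec_start@8 write@9
I6 add r2: issue@7 deps=(3,None) exec_start@7 write@8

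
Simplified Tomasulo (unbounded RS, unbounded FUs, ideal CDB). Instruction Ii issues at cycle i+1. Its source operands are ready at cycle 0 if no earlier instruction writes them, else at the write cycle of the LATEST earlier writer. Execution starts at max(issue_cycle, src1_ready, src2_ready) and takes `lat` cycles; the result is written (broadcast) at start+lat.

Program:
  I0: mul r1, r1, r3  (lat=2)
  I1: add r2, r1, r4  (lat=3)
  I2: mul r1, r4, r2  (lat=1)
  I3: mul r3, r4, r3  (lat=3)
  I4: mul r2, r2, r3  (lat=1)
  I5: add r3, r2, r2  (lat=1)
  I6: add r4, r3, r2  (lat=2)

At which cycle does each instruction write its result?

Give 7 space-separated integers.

I0 mul r1: issue@1 deps=(None,None) exec_start@1 write@3
I1 add r2: issue@2 deps=(0,None) exec_start@3 write@6
I2 mul r1: issue@3 deps=(None,1) exec_start@6 write@7
I3 mul r3: issue@4 deps=(None,None) exec_start@4 write@7
I4 mul r2: issue@5 deps=(1,3) exec_start@7 write@8
I5 add r3: issue@6 deps=(4,4) exec_start@8 write@9
I6 add r4: issue@7 deps=(5,4) exec_start@9 write@11

Answer: 3 6 7 7 8 9 11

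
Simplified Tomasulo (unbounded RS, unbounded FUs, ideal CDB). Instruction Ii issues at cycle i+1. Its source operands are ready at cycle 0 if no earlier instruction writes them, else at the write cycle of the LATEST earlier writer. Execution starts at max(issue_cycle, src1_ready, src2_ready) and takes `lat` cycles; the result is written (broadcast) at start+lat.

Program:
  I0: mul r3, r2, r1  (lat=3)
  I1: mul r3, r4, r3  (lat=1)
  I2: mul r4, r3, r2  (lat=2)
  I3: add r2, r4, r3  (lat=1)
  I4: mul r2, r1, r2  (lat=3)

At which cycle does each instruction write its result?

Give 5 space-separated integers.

I0 mul r3: issue@1 deps=(None,None) exec_start@1 write@4
I1 mul r3: issue@2 deps=(None,0) exec_start@4 write@5
I2 mul r4: issue@3 deps=(1,None) exec_start@5 write@7
I3 add r2: issue@4 deps=(2,1) exec_start@7 write@8
I4 mul r2: issue@5 deps=(None,3) exec_start@8 write@11

Answer: 4 5 7 8 11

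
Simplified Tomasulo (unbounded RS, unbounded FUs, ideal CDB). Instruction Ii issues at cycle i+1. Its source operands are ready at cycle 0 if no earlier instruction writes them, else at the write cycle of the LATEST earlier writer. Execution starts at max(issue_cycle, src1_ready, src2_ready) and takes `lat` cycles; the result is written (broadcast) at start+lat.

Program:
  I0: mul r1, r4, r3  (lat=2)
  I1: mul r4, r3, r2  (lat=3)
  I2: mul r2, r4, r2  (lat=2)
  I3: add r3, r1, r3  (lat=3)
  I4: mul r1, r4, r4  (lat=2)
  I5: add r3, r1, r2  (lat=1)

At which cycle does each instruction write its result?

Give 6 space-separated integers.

I0 mul r1: issue@1 deps=(None,None) exec_start@1 write@3
I1 mul r4: issue@2 deps=(None,None) exec_start@2 write@5
I2 mul r2: issue@3 deps=(1,None) exec_start@5 write@7
I3 add r3: issue@4 deps=(0,None) exec_start@4 write@7
I4 mul r1: issue@5 deps=(1,1) exec_start@5 write@7
I5 add r3: issue@6 deps=(4,2) exec_start@7 write@8

Answer: 3 5 7 7 7 8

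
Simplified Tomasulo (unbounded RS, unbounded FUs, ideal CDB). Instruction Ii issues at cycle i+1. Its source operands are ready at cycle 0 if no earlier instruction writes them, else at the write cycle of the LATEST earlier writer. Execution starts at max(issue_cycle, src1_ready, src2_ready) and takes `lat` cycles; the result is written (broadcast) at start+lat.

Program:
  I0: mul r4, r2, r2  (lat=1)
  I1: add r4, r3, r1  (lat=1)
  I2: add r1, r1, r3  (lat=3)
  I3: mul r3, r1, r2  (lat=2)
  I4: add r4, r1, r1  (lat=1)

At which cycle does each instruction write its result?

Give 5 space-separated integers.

I0 mul r4: issue@1 deps=(None,None) exec_start@1 write@2
I1 add r4: issue@2 deps=(None,None) exec_start@2 write@3
I2 add r1: issue@3 deps=(None,None) exec_start@3 write@6
I3 mul r3: issue@4 deps=(2,None) exec_start@6 write@8
I4 add r4: issue@5 deps=(2,2) exec_start@6 write@7

Answer: 2 3 6 8 7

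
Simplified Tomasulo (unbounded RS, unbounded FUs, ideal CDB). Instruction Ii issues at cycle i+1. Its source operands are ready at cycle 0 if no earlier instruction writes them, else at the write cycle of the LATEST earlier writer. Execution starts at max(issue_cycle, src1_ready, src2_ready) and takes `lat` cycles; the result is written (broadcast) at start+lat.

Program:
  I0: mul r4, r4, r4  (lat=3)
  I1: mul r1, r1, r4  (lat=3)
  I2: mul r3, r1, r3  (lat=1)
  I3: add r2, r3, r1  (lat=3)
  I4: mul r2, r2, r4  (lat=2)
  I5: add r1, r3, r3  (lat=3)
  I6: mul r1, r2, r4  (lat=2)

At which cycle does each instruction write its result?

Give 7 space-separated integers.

Answer: 4 7 8 11 13 11 15

Derivation:
I0 mul r4: issue@1 deps=(None,None) exec_start@1 write@4
I1 mul r1: issue@2 deps=(None,0) exec_start@4 write@7
I2 mul r3: issue@3 deps=(1,None) exec_start@7 write@8
I3 add r2: issue@4 deps=(2,1) exec_start@8 write@11
I4 mul r2: issue@5 deps=(3,0) exec_start@11 write@13
I5 add r1: issue@6 deps=(2,2) exec_start@8 write@11
I6 mul r1: issue@7 deps=(4,0) exec_start@13 write@15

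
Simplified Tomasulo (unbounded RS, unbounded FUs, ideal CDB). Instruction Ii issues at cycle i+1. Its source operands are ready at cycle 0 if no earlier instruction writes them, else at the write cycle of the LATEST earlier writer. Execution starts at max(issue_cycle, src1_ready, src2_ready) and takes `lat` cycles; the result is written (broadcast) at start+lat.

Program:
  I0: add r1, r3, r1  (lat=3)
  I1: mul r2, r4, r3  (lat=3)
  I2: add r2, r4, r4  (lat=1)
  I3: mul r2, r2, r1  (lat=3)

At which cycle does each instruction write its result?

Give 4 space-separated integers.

I0 add r1: issue@1 deps=(None,None) exec_start@1 write@4
I1 mul r2: issue@2 deps=(None,None) exec_start@2 write@5
I2 add r2: issue@3 deps=(None,None) exec_start@3 write@4
I3 mul r2: issue@4 deps=(2,0) exec_start@4 write@7

Answer: 4 5 4 7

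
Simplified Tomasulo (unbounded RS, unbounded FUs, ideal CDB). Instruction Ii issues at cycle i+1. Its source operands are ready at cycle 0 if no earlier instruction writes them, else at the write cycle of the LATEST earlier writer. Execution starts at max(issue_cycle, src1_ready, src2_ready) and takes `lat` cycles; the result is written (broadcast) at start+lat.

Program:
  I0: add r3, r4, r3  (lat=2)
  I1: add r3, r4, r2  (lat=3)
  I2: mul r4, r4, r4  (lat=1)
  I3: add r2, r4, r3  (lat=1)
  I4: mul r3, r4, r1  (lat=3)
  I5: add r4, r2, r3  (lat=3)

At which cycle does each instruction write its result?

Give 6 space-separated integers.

I0 add r3: issue@1 deps=(None,None) exec_start@1 write@3
I1 add r3: issue@2 deps=(None,None) exec_start@2 write@5
I2 mul r4: issue@3 deps=(None,None) exec_start@3 write@4
I3 add r2: issue@4 deps=(2,1) exec_start@5 write@6
I4 mul r3: issue@5 deps=(2,None) exec_start@5 write@8
I5 add r4: issue@6 deps=(3,4) exec_start@8 write@11

Answer: 3 5 4 6 8 11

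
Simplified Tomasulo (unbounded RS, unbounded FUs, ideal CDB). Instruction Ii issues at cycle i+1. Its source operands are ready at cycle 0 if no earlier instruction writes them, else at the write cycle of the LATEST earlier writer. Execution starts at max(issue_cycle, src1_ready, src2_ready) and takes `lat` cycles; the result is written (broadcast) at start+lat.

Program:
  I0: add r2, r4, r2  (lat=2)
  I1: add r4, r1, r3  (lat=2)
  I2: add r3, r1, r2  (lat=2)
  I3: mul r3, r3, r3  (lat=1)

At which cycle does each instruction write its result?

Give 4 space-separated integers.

I0 add r2: issue@1 deps=(None,None) exec_start@1 write@3
I1 add r4: issue@2 deps=(None,None) exec_start@2 write@4
I2 add r3: issue@3 deps=(None,0) exec_start@3 write@5
I3 mul r3: issue@4 deps=(2,2) exec_start@5 write@6

Answer: 3 4 5 6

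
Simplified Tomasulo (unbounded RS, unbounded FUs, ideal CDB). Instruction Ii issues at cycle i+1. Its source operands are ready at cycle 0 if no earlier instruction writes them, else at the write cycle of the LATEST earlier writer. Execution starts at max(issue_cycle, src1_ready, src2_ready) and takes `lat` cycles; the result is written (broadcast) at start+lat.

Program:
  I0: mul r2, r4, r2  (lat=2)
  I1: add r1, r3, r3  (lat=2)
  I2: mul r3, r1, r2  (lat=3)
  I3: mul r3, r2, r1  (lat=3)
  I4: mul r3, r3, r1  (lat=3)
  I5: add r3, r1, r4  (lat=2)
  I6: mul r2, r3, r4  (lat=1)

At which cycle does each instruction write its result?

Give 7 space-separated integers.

Answer: 3 4 7 7 10 8 9

Derivation:
I0 mul r2: issue@1 deps=(None,None) exec_start@1 write@3
I1 add r1: issue@2 deps=(None,None) exec_start@2 write@4
I2 mul r3: issue@3 deps=(1,0) exec_start@4 write@7
I3 mul r3: issue@4 deps=(0,1) exec_start@4 write@7
I4 mul r3: issue@5 deps=(3,1) exec_start@7 write@10
I5 add r3: issue@6 deps=(1,None) exec_start@6 write@8
I6 mul r2: issue@7 deps=(5,None) exec_start@8 write@9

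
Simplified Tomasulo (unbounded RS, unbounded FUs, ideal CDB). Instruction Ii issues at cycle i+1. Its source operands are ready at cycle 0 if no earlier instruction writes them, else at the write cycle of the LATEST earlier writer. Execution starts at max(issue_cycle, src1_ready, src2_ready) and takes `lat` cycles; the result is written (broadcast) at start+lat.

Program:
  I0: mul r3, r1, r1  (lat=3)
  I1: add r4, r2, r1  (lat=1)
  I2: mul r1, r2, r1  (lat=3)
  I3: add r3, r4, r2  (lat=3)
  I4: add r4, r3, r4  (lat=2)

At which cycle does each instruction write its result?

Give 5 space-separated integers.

I0 mul r3: issue@1 deps=(None,None) exec_start@1 write@4
I1 add r4: issue@2 deps=(None,None) exec_start@2 write@3
I2 mul r1: issue@3 deps=(None,None) exec_start@3 write@6
I3 add r3: issue@4 deps=(1,None) exec_start@4 write@7
I4 add r4: issue@5 deps=(3,1) exec_start@7 write@9

Answer: 4 3 6 7 9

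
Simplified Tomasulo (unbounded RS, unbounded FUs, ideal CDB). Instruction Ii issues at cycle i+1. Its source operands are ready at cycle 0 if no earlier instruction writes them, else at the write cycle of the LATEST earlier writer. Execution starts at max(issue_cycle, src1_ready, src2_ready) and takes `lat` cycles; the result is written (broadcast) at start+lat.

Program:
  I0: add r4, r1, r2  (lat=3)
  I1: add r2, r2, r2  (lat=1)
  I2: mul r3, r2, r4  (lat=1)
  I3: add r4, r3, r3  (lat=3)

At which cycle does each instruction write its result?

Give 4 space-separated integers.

Answer: 4 3 5 8

Derivation:
I0 add r4: issue@1 deps=(None,None) exec_start@1 write@4
I1 add r2: issue@2 deps=(None,None) exec_start@2 write@3
I2 mul r3: issue@3 deps=(1,0) exec_start@4 write@5
I3 add r4: issue@4 deps=(2,2) exec_start@5 write@8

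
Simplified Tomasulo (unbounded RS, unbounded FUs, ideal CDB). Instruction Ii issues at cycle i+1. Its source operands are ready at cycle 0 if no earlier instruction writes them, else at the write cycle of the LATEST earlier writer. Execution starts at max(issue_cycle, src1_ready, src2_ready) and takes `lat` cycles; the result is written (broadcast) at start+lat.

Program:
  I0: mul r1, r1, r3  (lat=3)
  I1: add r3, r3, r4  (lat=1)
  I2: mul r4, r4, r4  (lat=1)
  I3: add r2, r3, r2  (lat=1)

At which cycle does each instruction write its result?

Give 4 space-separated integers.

I0 mul r1: issue@1 deps=(None,None) exec_start@1 write@4
I1 add r3: issue@2 deps=(None,None) exec_start@2 write@3
I2 mul r4: issue@3 deps=(None,None) exec_start@3 write@4
I3 add r2: issue@4 deps=(1,None) exec_start@4 write@5

Answer: 4 3 4 5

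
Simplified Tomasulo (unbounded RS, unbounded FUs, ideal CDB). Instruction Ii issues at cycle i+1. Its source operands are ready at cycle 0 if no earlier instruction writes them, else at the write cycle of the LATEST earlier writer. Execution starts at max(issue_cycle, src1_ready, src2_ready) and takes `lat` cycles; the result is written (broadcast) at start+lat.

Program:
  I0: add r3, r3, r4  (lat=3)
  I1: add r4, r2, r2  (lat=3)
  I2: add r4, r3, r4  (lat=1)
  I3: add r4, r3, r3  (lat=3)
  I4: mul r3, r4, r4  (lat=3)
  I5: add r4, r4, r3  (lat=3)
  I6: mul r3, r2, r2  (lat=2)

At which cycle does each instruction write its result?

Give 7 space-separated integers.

I0 add r3: issue@1 deps=(None,None) exec_start@1 write@4
I1 add r4: issue@2 deps=(None,None) exec_start@2 write@5
I2 add r4: issue@3 deps=(0,1) exec_start@5 write@6
I3 add r4: issue@4 deps=(0,0) exec_start@4 write@7
I4 mul r3: issue@5 deps=(3,3) exec_start@7 write@10
I5 add r4: issue@6 deps=(3,4) exec_start@10 write@13
I6 mul r3: issue@7 deps=(None,None) exec_start@7 write@9

Answer: 4 5 6 7 10 13 9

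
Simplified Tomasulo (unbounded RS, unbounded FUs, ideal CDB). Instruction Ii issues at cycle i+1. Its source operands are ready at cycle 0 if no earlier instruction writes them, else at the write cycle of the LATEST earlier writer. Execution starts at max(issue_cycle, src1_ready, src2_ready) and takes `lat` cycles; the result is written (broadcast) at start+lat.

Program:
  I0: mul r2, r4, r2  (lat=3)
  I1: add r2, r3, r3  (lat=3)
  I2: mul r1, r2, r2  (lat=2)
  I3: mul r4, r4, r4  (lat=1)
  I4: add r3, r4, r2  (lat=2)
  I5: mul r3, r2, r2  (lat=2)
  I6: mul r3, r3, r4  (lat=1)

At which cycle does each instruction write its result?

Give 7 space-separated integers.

I0 mul r2: issue@1 deps=(None,None) exec_start@1 write@4
I1 add r2: issue@2 deps=(None,None) exec_start@2 write@5
I2 mul r1: issue@3 deps=(1,1) exec_start@5 write@7
I3 mul r4: issue@4 deps=(None,None) exec_start@4 write@5
I4 add r3: issue@5 deps=(3,1) exec_start@5 write@7
I5 mul r3: issue@6 deps=(1,1) exec_start@6 write@8
I6 mul r3: issue@7 deps=(5,3) exec_start@8 write@9

Answer: 4 5 7 5 7 8 9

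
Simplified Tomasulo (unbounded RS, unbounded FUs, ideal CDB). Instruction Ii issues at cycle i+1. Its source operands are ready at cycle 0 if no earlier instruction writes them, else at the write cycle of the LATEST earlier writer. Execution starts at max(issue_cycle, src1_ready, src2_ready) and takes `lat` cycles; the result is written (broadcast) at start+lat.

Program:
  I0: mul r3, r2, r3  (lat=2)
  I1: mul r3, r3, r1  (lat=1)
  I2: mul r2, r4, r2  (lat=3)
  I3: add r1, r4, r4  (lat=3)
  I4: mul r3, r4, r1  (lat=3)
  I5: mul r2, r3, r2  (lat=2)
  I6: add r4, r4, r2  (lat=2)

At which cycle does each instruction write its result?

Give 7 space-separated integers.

Answer: 3 4 6 7 10 12 14

Derivation:
I0 mul r3: issue@1 deps=(None,None) exec_start@1 write@3
I1 mul r3: issue@2 deps=(0,None) exec_start@3 write@4
I2 mul r2: issue@3 deps=(None,None) exec_start@3 write@6
I3 add r1: issue@4 deps=(None,None) exec_start@4 write@7
I4 mul r3: issue@5 deps=(None,3) exec_start@7 write@10
I5 mul r2: issue@6 deps=(4,2) exec_start@10 write@12
I6 add r4: issue@7 deps=(None,5) exec_start@12 write@14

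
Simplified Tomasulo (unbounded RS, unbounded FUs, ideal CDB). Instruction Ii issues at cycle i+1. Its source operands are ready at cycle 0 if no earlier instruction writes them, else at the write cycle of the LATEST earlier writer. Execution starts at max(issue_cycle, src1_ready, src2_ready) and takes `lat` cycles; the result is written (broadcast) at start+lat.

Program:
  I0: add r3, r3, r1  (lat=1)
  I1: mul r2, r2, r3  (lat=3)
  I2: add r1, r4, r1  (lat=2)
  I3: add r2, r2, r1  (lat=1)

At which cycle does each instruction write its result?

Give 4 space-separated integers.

Answer: 2 5 5 6

Derivation:
I0 add r3: issue@1 deps=(None,None) exec_start@1 write@2
I1 mul r2: issue@2 deps=(None,0) exec_start@2 write@5
I2 add r1: issue@3 deps=(None,None) exec_start@3 write@5
I3 add r2: issue@4 deps=(1,2) exec_start@5 write@6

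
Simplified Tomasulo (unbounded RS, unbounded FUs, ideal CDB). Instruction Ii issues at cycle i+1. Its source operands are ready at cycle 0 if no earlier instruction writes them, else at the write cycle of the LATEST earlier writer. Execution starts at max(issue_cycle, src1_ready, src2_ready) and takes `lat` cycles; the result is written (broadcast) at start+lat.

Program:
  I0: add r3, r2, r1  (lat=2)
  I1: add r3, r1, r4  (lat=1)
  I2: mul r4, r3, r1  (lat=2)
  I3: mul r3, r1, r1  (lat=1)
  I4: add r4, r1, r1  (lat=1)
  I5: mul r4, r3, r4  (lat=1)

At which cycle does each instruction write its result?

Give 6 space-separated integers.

I0 add r3: issue@1 deps=(None,None) exec_start@1 write@3
I1 add r3: issue@2 deps=(None,None) exec_start@2 write@3
I2 mul r4: issue@3 deps=(1,None) exec_start@3 write@5
I3 mul r3: issue@4 deps=(None,None) exec_start@4 write@5
I4 add r4: issue@5 deps=(None,None) exec_start@5 write@6
I5 mul r4: issue@6 deps=(3,4) exec_start@6 write@7

Answer: 3 3 5 5 6 7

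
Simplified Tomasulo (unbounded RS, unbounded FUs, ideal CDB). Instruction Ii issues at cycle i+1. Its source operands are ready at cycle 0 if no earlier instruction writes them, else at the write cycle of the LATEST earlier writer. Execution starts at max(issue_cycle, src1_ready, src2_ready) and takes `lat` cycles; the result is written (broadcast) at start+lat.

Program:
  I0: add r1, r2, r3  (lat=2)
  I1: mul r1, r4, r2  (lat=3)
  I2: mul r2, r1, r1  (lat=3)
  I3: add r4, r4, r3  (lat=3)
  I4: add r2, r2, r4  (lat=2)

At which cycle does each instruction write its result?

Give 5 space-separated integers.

Answer: 3 5 8 7 10

Derivation:
I0 add r1: issue@1 deps=(None,None) exec_start@1 write@3
I1 mul r1: issue@2 deps=(None,None) exec_start@2 write@5
I2 mul r2: issue@3 deps=(1,1) exec_start@5 write@8
I3 add r4: issue@4 deps=(None,None) exec_start@4 write@7
I4 add r2: issue@5 deps=(2,3) exec_start@8 write@10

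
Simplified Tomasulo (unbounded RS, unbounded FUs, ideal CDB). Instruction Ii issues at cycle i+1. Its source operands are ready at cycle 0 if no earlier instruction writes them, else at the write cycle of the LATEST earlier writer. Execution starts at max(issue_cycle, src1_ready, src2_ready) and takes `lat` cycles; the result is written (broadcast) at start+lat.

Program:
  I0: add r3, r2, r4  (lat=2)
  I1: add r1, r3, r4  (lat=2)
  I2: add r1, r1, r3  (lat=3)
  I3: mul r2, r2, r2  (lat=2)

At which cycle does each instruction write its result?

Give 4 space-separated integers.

Answer: 3 5 8 6

Derivation:
I0 add r3: issue@1 deps=(None,None) exec_start@1 write@3
I1 add r1: issue@2 deps=(0,None) exec_start@3 write@5
I2 add r1: issue@3 deps=(1,0) exec_start@5 write@8
I3 mul r2: issue@4 deps=(None,None) exec_start@4 write@6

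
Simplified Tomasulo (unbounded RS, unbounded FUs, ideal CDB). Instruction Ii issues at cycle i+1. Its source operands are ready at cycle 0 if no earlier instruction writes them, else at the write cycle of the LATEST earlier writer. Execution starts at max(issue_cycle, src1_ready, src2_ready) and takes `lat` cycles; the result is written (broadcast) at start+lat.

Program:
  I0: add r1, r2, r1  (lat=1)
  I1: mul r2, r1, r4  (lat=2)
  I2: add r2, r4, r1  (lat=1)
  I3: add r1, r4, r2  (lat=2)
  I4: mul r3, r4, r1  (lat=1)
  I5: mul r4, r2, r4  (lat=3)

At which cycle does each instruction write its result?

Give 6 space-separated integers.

I0 add r1: issue@1 deps=(None,None) exec_start@1 write@2
I1 mul r2: issue@2 deps=(0,None) exec_start@2 write@4
I2 add r2: issue@3 deps=(None,0) exec_start@3 write@4
I3 add r1: issue@4 deps=(None,2) exec_start@4 write@6
I4 mul r3: issue@5 deps=(None,3) exec_start@6 write@7
I5 mul r4: issue@6 deps=(2,None) exec_start@6 write@9

Answer: 2 4 4 6 7 9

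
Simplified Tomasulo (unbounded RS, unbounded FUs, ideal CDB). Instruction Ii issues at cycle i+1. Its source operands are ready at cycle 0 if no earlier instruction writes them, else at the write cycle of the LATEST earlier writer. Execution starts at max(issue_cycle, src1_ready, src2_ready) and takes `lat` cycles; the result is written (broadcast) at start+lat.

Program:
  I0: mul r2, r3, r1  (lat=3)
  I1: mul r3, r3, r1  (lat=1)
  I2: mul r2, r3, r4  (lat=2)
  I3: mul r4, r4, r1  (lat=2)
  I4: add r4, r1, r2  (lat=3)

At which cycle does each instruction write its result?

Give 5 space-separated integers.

Answer: 4 3 5 6 8

Derivation:
I0 mul r2: issue@1 deps=(None,None) exec_start@1 write@4
I1 mul r3: issue@2 deps=(None,None) exec_start@2 write@3
I2 mul r2: issue@3 deps=(1,None) exec_start@3 write@5
I3 mul r4: issue@4 deps=(None,None) exec_start@4 write@6
I4 add r4: issue@5 deps=(None,2) exec_start@5 write@8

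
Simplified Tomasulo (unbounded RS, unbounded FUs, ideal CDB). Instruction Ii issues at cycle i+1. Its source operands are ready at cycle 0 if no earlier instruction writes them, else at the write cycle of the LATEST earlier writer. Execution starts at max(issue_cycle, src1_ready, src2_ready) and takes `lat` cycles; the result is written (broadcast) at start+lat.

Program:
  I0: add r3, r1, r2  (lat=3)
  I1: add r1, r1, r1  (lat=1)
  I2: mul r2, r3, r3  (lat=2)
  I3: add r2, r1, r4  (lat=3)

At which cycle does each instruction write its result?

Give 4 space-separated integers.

I0 add r3: issue@1 deps=(None,None) exec_start@1 write@4
I1 add r1: issue@2 deps=(None,None) exec_start@2 write@3
I2 mul r2: issue@3 deps=(0,0) exec_start@4 write@6
I3 add r2: issue@4 deps=(1,None) exec_start@4 write@7

Answer: 4 3 6 7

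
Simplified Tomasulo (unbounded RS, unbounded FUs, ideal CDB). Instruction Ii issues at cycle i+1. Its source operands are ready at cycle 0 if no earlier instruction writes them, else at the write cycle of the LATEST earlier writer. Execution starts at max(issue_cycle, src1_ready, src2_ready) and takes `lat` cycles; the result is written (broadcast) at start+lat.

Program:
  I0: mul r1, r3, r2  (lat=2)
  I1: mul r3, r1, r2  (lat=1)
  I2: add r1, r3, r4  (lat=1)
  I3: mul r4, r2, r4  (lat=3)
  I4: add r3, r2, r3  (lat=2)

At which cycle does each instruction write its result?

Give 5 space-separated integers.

Answer: 3 4 5 7 7

Derivation:
I0 mul r1: issue@1 deps=(None,None) exec_start@1 write@3
I1 mul r3: issue@2 deps=(0,None) exec_start@3 write@4
I2 add r1: issue@3 deps=(1,None) exec_start@4 write@5
I3 mul r4: issue@4 deps=(None,None) exec_start@4 write@7
I4 add r3: issue@5 deps=(None,1) exec_start@5 write@7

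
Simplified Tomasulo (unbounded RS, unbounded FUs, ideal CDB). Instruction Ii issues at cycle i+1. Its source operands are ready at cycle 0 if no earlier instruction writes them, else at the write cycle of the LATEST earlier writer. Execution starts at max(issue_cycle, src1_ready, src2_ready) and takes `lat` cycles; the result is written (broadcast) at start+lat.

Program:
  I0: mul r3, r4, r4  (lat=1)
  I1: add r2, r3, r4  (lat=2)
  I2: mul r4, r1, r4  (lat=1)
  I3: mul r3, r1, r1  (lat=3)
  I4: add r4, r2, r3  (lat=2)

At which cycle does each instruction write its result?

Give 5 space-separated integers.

Answer: 2 4 4 7 9

Derivation:
I0 mul r3: issue@1 deps=(None,None) exec_start@1 write@2
I1 add r2: issue@2 deps=(0,None) exec_start@2 write@4
I2 mul r4: issue@3 deps=(None,None) exec_start@3 write@4
I3 mul r3: issue@4 deps=(None,None) exec_start@4 write@7
I4 add r4: issue@5 deps=(1,3) exec_start@7 write@9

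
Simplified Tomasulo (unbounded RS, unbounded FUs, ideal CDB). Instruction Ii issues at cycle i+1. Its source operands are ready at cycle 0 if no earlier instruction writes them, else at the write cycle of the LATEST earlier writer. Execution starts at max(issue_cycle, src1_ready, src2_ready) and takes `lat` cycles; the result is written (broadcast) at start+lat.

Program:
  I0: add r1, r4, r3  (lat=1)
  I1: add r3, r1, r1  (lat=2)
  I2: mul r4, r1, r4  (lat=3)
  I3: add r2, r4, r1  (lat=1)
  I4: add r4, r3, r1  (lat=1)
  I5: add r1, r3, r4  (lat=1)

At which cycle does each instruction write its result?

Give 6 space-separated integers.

Answer: 2 4 6 7 6 7

Derivation:
I0 add r1: issue@1 deps=(None,None) exec_start@1 write@2
I1 add r3: issue@2 deps=(0,0) exec_start@2 write@4
I2 mul r4: issue@3 deps=(0,None) exec_start@3 write@6
I3 add r2: issue@4 deps=(2,0) exec_start@6 write@7
I4 add r4: issue@5 deps=(1,0) exec_start@5 write@6
I5 add r1: issue@6 deps=(1,4) exec_start@6 write@7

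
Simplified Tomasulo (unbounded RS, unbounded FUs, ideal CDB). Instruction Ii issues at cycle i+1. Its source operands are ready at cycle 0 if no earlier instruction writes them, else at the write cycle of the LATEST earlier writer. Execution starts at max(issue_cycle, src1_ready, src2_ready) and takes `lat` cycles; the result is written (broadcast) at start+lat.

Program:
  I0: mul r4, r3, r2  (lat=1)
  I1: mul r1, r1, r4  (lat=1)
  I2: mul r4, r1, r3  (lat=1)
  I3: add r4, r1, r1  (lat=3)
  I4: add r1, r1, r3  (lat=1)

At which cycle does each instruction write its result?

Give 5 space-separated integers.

Answer: 2 3 4 7 6

Derivation:
I0 mul r4: issue@1 deps=(None,None) exec_start@1 write@2
I1 mul r1: issue@2 deps=(None,0) exec_start@2 write@3
I2 mul r4: issue@3 deps=(1,None) exec_start@3 write@4
I3 add r4: issue@4 deps=(1,1) exec_start@4 write@7
I4 add r1: issue@5 deps=(1,None) exec_start@5 write@6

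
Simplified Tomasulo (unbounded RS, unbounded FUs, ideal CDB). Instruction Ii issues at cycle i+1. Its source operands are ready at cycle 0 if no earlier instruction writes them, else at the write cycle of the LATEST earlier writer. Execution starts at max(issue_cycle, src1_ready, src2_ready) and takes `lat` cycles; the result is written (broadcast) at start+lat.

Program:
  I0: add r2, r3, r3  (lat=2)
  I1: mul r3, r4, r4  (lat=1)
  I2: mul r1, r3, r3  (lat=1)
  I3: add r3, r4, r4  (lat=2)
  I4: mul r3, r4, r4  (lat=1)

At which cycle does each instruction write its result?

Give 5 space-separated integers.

I0 add r2: issue@1 deps=(None,None) exec_start@1 write@3
I1 mul r3: issue@2 deps=(None,None) exec_start@2 write@3
I2 mul r1: issue@3 deps=(1,1) exec_start@3 write@4
I3 add r3: issue@4 deps=(None,None) exec_start@4 write@6
I4 mul r3: issue@5 deps=(None,None) exec_start@5 write@6

Answer: 3 3 4 6 6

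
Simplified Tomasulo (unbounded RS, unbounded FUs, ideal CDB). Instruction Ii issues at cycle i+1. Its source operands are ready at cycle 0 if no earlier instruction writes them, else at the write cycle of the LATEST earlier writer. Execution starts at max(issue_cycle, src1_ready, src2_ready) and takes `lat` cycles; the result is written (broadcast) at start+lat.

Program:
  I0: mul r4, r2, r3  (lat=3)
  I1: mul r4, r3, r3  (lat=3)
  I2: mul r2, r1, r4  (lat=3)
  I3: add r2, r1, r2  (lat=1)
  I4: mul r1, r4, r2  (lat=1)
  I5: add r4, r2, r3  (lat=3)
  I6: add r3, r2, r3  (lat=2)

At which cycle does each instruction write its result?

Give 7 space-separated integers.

I0 mul r4: issue@1 deps=(None,None) exec_start@1 write@4
I1 mul r4: issue@2 deps=(None,None) exec_start@2 write@5
I2 mul r2: issue@3 deps=(None,1) exec_start@5 write@8
I3 add r2: issue@4 deps=(None,2) exec_start@8 write@9
I4 mul r1: issue@5 deps=(1,3) exec_start@9 write@10
I5 add r4: issue@6 deps=(3,None) exec_start@9 write@12
I6 add r3: issue@7 deps=(3,None) exec_start@9 write@11

Answer: 4 5 8 9 10 12 11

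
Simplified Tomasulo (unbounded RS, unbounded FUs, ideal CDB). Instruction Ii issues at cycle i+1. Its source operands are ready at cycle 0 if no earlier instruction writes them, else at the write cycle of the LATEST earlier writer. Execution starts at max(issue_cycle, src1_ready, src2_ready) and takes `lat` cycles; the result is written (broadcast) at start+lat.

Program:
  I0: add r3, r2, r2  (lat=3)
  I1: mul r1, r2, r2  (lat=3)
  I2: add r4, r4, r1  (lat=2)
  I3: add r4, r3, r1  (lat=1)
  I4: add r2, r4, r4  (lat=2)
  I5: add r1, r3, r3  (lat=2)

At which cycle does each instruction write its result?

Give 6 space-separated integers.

I0 add r3: issue@1 deps=(None,None) exec_start@1 write@4
I1 mul r1: issue@2 deps=(None,None) exec_start@2 write@5
I2 add r4: issue@3 deps=(None,1) exec_start@5 write@7
I3 add r4: issue@4 deps=(0,1) exec_start@5 write@6
I4 add r2: issue@5 deps=(3,3) exec_start@6 write@8
I5 add r1: issue@6 deps=(0,0) exec_start@6 write@8

Answer: 4 5 7 6 8 8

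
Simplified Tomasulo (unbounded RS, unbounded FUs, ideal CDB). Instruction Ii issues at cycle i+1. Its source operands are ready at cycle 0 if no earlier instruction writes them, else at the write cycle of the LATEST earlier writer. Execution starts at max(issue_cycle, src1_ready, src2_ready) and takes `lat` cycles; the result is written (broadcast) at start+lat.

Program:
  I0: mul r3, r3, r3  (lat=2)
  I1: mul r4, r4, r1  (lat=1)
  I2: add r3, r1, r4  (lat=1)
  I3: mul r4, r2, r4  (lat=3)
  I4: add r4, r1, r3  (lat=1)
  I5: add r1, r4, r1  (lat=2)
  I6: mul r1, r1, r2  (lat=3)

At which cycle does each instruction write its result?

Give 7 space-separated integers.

I0 mul r3: issue@1 deps=(None,None) exec_start@1 write@3
I1 mul r4: issue@2 deps=(None,None) exec_start@2 write@3
I2 add r3: issue@3 deps=(None,1) exec_start@3 write@4
I3 mul r4: issue@4 deps=(None,1) exec_start@4 write@7
I4 add r4: issue@5 deps=(None,2) exec_start@5 write@6
I5 add r1: issue@6 deps=(4,None) exec_start@6 write@8
I6 mul r1: issue@7 deps=(5,None) exec_start@8 write@11

Answer: 3 3 4 7 6 8 11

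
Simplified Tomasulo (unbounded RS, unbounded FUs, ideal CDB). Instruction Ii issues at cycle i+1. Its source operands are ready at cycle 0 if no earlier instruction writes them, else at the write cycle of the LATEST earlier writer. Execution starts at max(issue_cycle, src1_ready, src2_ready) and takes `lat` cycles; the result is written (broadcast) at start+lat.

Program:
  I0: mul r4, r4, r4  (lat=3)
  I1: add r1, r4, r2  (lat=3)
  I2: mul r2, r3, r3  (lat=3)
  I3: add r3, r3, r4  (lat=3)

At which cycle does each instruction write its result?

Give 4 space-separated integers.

I0 mul r4: issue@1 deps=(None,None) exec_start@1 write@4
I1 add r1: issue@2 deps=(0,None) exec_start@4 write@7
I2 mul r2: issue@3 deps=(None,None) exec_start@3 write@6
I3 add r3: issue@4 deps=(None,0) exec_start@4 write@7

Answer: 4 7 6 7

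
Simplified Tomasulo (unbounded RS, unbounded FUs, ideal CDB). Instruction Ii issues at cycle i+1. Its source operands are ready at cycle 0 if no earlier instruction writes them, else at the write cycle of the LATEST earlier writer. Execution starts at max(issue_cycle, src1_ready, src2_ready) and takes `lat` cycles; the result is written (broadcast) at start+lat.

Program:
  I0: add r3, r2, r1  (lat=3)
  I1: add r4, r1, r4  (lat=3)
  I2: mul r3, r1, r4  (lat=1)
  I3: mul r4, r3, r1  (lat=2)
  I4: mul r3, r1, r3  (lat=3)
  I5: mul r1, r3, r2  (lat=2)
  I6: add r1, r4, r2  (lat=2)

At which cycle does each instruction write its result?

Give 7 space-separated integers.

Answer: 4 5 6 8 9 11 10

Derivation:
I0 add r3: issue@1 deps=(None,None) exec_start@1 write@4
I1 add r4: issue@2 deps=(None,None) exec_start@2 write@5
I2 mul r3: issue@3 deps=(None,1) exec_start@5 write@6
I3 mul r4: issue@4 deps=(2,None) exec_start@6 write@8
I4 mul r3: issue@5 deps=(None,2) exec_start@6 write@9
I5 mul r1: issue@6 deps=(4,None) exec_start@9 write@11
I6 add r1: issue@7 deps=(3,None) exec_start@8 write@10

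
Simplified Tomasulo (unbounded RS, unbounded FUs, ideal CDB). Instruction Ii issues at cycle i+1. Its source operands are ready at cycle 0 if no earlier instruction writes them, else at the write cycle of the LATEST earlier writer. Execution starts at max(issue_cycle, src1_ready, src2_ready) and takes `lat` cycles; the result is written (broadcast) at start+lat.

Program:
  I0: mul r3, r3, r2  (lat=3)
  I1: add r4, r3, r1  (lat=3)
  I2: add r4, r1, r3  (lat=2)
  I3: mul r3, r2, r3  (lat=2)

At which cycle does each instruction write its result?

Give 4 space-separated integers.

Answer: 4 7 6 6

Derivation:
I0 mul r3: issue@1 deps=(None,None) exec_start@1 write@4
I1 add r4: issue@2 deps=(0,None) exec_start@4 write@7
I2 add r4: issue@3 deps=(None,0) exec_start@4 write@6
I3 mul r3: issue@4 deps=(None,0) exec_start@4 write@6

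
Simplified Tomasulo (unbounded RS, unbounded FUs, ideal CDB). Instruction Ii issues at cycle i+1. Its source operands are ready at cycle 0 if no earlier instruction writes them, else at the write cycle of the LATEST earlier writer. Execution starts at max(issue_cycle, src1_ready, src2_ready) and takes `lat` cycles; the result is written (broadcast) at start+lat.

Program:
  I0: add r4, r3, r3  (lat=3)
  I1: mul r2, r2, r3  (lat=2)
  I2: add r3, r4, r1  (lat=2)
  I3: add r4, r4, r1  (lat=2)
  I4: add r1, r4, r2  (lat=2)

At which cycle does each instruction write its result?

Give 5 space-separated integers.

I0 add r4: issue@1 deps=(None,None) exec_start@1 write@4
I1 mul r2: issue@2 deps=(None,None) exec_start@2 write@4
I2 add r3: issue@3 deps=(0,None) exec_start@4 write@6
I3 add r4: issue@4 deps=(0,None) exec_start@4 write@6
I4 add r1: issue@5 deps=(3,1) exec_start@6 write@8

Answer: 4 4 6 6 8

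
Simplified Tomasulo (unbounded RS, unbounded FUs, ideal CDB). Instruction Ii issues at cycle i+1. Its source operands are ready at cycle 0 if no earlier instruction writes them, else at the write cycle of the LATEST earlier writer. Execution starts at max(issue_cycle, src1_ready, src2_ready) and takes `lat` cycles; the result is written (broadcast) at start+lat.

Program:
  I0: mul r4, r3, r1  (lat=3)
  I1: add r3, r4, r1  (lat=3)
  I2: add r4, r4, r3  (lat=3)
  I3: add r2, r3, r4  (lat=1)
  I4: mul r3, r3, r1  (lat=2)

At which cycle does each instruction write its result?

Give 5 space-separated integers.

Answer: 4 7 10 11 9

Derivation:
I0 mul r4: issue@1 deps=(None,None) exec_start@1 write@4
I1 add r3: issue@2 deps=(0,None) exec_start@4 write@7
I2 add r4: issue@3 deps=(0,1) exec_start@7 write@10
I3 add r2: issue@4 deps=(1,2) exec_start@10 write@11
I4 mul r3: issue@5 deps=(1,None) exec_start@7 write@9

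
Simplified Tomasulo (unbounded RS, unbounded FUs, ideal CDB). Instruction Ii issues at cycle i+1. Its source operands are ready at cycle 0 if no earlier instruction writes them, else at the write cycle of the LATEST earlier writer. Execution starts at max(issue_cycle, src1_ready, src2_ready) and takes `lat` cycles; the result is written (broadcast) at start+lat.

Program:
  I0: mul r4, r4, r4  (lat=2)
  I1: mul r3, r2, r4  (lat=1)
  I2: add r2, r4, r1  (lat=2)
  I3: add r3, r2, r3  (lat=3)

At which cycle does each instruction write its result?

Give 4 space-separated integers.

I0 mul r4: issue@1 deps=(None,None) exec_start@1 write@3
I1 mul r3: issue@2 deps=(None,0) exec_start@3 write@4
I2 add r2: issue@3 deps=(0,None) exec_start@3 write@5
I3 add r3: issue@4 deps=(2,1) exec_start@5 write@8

Answer: 3 4 5 8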